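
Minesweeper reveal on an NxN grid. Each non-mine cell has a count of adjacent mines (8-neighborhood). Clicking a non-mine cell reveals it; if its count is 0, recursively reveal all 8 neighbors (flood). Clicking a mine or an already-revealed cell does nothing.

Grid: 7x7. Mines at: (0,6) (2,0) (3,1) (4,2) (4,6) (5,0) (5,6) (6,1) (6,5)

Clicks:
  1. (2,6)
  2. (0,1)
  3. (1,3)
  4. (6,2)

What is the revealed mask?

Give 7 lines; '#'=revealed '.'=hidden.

Answer: ######.
#######
.######
..#####
...###.
...###.
..#....

Derivation:
Click 1 (2,6) count=0: revealed 30 new [(0,0) (0,1) (0,2) (0,3) (0,4) (0,5) (1,0) (1,1) (1,2) (1,3) (1,4) (1,5) (1,6) (2,1) (2,2) (2,3) (2,4) (2,5) (2,6) (3,2) (3,3) (3,4) (3,5) (3,6) (4,3) (4,4) (4,5) (5,3) (5,4) (5,5)] -> total=30
Click 2 (0,1) count=0: revealed 0 new [(none)] -> total=30
Click 3 (1,3) count=0: revealed 0 new [(none)] -> total=30
Click 4 (6,2) count=1: revealed 1 new [(6,2)] -> total=31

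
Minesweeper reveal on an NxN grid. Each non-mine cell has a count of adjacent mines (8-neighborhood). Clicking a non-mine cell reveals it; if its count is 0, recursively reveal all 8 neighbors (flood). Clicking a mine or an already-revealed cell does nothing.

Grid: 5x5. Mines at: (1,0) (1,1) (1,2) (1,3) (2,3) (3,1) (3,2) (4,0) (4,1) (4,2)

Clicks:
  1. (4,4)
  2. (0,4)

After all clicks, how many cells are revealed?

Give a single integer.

Click 1 (4,4) count=0: revealed 4 new [(3,3) (3,4) (4,3) (4,4)] -> total=4
Click 2 (0,4) count=1: revealed 1 new [(0,4)] -> total=5

Answer: 5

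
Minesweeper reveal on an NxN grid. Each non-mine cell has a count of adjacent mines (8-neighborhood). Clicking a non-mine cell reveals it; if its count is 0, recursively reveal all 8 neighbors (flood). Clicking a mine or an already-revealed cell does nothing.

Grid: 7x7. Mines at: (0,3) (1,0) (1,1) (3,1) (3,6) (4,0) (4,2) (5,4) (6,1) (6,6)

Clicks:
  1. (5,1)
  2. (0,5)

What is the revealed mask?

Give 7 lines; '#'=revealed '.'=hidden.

Click 1 (5,1) count=3: revealed 1 new [(5,1)] -> total=1
Click 2 (0,5) count=0: revealed 20 new [(0,4) (0,5) (0,6) (1,2) (1,3) (1,4) (1,5) (1,6) (2,2) (2,3) (2,4) (2,5) (2,6) (3,2) (3,3) (3,4) (3,5) (4,3) (4,4) (4,5)] -> total=21

Answer: ....###
..#####
..#####
..####.
...###.
.#.....
.......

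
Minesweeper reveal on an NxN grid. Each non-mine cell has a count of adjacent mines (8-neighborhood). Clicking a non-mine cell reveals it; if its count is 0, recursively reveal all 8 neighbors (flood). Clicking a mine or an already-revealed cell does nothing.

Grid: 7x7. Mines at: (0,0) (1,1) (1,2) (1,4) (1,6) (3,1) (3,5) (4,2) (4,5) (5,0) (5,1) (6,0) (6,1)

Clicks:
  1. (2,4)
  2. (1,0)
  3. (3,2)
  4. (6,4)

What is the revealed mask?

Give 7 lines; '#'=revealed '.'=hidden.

Answer: .......
#......
....#..
..#....
.......
..#####
..#####

Derivation:
Click 1 (2,4) count=2: revealed 1 new [(2,4)] -> total=1
Click 2 (1,0) count=2: revealed 1 new [(1,0)] -> total=2
Click 3 (3,2) count=2: revealed 1 new [(3,2)] -> total=3
Click 4 (6,4) count=0: revealed 10 new [(5,2) (5,3) (5,4) (5,5) (5,6) (6,2) (6,3) (6,4) (6,5) (6,6)] -> total=13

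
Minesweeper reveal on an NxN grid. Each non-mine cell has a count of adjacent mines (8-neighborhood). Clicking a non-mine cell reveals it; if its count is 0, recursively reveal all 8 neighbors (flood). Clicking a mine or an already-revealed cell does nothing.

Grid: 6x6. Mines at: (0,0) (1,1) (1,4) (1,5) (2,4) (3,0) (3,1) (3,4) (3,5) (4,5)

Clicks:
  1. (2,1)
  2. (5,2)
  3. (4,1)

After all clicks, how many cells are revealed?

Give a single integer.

Click 1 (2,1) count=3: revealed 1 new [(2,1)] -> total=1
Click 2 (5,2) count=0: revealed 10 new [(4,0) (4,1) (4,2) (4,3) (4,4) (5,0) (5,1) (5,2) (5,3) (5,4)] -> total=11
Click 3 (4,1) count=2: revealed 0 new [(none)] -> total=11

Answer: 11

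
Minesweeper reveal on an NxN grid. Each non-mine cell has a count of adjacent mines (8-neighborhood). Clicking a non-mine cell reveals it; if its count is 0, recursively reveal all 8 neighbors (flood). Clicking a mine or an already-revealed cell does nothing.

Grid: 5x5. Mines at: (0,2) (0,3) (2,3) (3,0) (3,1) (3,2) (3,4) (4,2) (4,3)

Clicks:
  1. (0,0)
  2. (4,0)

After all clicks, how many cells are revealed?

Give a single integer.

Click 1 (0,0) count=0: revealed 6 new [(0,0) (0,1) (1,0) (1,1) (2,0) (2,1)] -> total=6
Click 2 (4,0) count=2: revealed 1 new [(4,0)] -> total=7

Answer: 7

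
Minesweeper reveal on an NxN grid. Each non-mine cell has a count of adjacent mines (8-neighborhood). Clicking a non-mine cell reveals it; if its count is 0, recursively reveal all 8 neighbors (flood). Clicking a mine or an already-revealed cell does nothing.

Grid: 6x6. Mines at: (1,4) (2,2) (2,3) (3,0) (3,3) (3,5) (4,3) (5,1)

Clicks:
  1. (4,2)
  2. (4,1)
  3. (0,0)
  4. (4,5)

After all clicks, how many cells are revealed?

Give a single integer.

Click 1 (4,2) count=3: revealed 1 new [(4,2)] -> total=1
Click 2 (4,1) count=2: revealed 1 new [(4,1)] -> total=2
Click 3 (0,0) count=0: revealed 10 new [(0,0) (0,1) (0,2) (0,3) (1,0) (1,1) (1,2) (1,3) (2,0) (2,1)] -> total=12
Click 4 (4,5) count=1: revealed 1 new [(4,5)] -> total=13

Answer: 13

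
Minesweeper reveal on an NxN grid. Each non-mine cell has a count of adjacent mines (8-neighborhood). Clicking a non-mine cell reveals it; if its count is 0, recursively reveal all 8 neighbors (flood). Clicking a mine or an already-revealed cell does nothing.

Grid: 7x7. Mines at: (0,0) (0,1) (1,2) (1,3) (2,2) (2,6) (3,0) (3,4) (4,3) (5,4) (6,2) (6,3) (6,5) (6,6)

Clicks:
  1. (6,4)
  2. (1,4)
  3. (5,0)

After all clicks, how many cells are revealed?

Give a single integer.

Click 1 (6,4) count=3: revealed 1 new [(6,4)] -> total=1
Click 2 (1,4) count=1: revealed 1 new [(1,4)] -> total=2
Click 3 (5,0) count=0: revealed 6 new [(4,0) (4,1) (5,0) (5,1) (6,0) (6,1)] -> total=8

Answer: 8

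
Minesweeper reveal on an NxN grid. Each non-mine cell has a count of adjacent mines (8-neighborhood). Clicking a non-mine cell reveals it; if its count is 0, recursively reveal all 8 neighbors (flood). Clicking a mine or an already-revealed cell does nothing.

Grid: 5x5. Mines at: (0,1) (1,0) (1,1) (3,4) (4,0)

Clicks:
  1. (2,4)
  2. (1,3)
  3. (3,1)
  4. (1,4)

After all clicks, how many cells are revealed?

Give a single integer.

Click 1 (2,4) count=1: revealed 1 new [(2,4)] -> total=1
Click 2 (1,3) count=0: revealed 8 new [(0,2) (0,3) (0,4) (1,2) (1,3) (1,4) (2,2) (2,3)] -> total=9
Click 3 (3,1) count=1: revealed 1 new [(3,1)] -> total=10
Click 4 (1,4) count=0: revealed 0 new [(none)] -> total=10

Answer: 10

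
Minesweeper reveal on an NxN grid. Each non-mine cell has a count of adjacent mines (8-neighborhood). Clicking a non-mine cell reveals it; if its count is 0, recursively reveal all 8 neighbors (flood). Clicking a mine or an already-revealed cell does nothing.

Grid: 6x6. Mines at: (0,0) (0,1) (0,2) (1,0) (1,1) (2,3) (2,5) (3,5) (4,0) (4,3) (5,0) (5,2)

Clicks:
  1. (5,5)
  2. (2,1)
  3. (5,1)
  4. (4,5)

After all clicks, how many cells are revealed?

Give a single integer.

Answer: 6

Derivation:
Click 1 (5,5) count=0: revealed 4 new [(4,4) (4,5) (5,4) (5,5)] -> total=4
Click 2 (2,1) count=2: revealed 1 new [(2,1)] -> total=5
Click 3 (5,1) count=3: revealed 1 new [(5,1)] -> total=6
Click 4 (4,5) count=1: revealed 0 new [(none)] -> total=6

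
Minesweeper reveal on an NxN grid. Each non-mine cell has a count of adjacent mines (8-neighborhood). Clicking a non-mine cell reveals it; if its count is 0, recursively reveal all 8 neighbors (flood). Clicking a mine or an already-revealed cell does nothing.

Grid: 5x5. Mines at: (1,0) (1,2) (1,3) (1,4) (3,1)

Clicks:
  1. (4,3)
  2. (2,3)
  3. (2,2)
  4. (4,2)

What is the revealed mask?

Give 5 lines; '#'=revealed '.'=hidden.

Answer: .....
.....
..###
..###
..###

Derivation:
Click 1 (4,3) count=0: revealed 9 new [(2,2) (2,3) (2,4) (3,2) (3,3) (3,4) (4,2) (4,3) (4,4)] -> total=9
Click 2 (2,3) count=3: revealed 0 new [(none)] -> total=9
Click 3 (2,2) count=3: revealed 0 new [(none)] -> total=9
Click 4 (4,2) count=1: revealed 0 new [(none)] -> total=9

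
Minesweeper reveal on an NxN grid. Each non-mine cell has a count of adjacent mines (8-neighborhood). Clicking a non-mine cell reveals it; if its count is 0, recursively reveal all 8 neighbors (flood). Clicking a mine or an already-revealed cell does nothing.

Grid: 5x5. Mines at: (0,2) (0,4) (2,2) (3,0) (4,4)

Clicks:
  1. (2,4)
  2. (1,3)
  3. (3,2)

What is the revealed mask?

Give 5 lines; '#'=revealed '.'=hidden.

Answer: .....
...##
...##
..###
.....

Derivation:
Click 1 (2,4) count=0: revealed 6 new [(1,3) (1,4) (2,3) (2,4) (3,3) (3,4)] -> total=6
Click 2 (1,3) count=3: revealed 0 new [(none)] -> total=6
Click 3 (3,2) count=1: revealed 1 new [(3,2)] -> total=7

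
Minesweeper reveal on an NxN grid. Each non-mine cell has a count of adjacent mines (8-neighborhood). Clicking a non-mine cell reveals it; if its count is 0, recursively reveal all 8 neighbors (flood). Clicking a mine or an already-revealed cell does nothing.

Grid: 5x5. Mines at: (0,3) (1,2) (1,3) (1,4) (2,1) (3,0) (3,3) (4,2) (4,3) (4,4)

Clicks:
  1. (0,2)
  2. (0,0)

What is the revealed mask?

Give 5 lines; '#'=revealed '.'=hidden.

Answer: ###..
##...
.....
.....
.....

Derivation:
Click 1 (0,2) count=3: revealed 1 new [(0,2)] -> total=1
Click 2 (0,0) count=0: revealed 4 new [(0,0) (0,1) (1,0) (1,1)] -> total=5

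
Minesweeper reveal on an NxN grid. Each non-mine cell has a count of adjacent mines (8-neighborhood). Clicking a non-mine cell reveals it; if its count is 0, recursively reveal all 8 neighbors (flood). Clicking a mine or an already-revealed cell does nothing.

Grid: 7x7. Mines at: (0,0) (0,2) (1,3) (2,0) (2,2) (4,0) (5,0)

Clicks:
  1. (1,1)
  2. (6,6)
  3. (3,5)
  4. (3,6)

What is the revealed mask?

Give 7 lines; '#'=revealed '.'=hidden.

Answer: ....###
.#..###
...####
.######
.######
.######
.######

Derivation:
Click 1 (1,1) count=4: revealed 1 new [(1,1)] -> total=1
Click 2 (6,6) count=0: revealed 34 new [(0,4) (0,5) (0,6) (1,4) (1,5) (1,6) (2,3) (2,4) (2,5) (2,6) (3,1) (3,2) (3,3) (3,4) (3,5) (3,6) (4,1) (4,2) (4,3) (4,4) (4,5) (4,6) (5,1) (5,2) (5,3) (5,4) (5,5) (5,6) (6,1) (6,2) (6,3) (6,4) (6,5) (6,6)] -> total=35
Click 3 (3,5) count=0: revealed 0 new [(none)] -> total=35
Click 4 (3,6) count=0: revealed 0 new [(none)] -> total=35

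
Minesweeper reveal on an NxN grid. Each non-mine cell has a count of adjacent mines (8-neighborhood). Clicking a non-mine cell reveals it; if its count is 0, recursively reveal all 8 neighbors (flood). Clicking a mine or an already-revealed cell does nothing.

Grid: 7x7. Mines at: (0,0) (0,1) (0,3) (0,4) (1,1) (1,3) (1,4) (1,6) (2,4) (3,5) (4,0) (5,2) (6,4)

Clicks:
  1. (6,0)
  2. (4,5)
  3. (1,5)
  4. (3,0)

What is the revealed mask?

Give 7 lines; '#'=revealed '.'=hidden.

Click 1 (6,0) count=0: revealed 4 new [(5,0) (5,1) (6,0) (6,1)] -> total=4
Click 2 (4,5) count=1: revealed 1 new [(4,5)] -> total=5
Click 3 (1,5) count=4: revealed 1 new [(1,5)] -> total=6
Click 4 (3,0) count=1: revealed 1 new [(3,0)] -> total=7

Answer: .......
.....#.
.......
#......
.....#.
##.....
##.....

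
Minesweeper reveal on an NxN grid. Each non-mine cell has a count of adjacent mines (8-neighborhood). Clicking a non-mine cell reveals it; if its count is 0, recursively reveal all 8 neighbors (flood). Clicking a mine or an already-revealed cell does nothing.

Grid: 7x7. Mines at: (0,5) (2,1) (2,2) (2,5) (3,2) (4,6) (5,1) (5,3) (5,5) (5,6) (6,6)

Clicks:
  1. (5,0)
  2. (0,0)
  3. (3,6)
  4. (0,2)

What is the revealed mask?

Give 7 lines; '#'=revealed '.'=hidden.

Click 1 (5,0) count=1: revealed 1 new [(5,0)] -> total=1
Click 2 (0,0) count=0: revealed 10 new [(0,0) (0,1) (0,2) (0,3) (0,4) (1,0) (1,1) (1,2) (1,3) (1,4)] -> total=11
Click 3 (3,6) count=2: revealed 1 new [(3,6)] -> total=12
Click 4 (0,2) count=0: revealed 0 new [(none)] -> total=12

Answer: #####..
#####..
.......
......#
.......
#......
.......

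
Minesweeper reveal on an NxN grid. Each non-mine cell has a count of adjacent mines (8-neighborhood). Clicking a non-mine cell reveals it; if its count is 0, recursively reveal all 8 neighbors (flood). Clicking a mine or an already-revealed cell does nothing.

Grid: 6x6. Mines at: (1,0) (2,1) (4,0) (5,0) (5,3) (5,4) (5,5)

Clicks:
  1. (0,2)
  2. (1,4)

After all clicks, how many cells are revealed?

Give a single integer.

Click 1 (0,2) count=0: revealed 22 new [(0,1) (0,2) (0,3) (0,4) (0,5) (1,1) (1,2) (1,3) (1,4) (1,5) (2,2) (2,3) (2,4) (2,5) (3,2) (3,3) (3,4) (3,5) (4,2) (4,3) (4,4) (4,5)] -> total=22
Click 2 (1,4) count=0: revealed 0 new [(none)] -> total=22

Answer: 22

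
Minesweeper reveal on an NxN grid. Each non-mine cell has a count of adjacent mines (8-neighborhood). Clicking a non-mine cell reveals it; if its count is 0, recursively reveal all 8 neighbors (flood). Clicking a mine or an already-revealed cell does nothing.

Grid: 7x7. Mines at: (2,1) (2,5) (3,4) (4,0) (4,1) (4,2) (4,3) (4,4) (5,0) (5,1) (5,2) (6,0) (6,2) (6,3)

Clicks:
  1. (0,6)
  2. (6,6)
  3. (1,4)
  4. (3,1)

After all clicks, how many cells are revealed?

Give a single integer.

Click 1 (0,6) count=0: revealed 17 new [(0,0) (0,1) (0,2) (0,3) (0,4) (0,5) (0,6) (1,0) (1,1) (1,2) (1,3) (1,4) (1,5) (1,6) (2,2) (2,3) (2,4)] -> total=17
Click 2 (6,6) count=0: revealed 10 new [(3,5) (3,6) (4,5) (4,6) (5,4) (5,5) (5,6) (6,4) (6,5) (6,6)] -> total=27
Click 3 (1,4) count=1: revealed 0 new [(none)] -> total=27
Click 4 (3,1) count=4: revealed 1 new [(3,1)] -> total=28

Answer: 28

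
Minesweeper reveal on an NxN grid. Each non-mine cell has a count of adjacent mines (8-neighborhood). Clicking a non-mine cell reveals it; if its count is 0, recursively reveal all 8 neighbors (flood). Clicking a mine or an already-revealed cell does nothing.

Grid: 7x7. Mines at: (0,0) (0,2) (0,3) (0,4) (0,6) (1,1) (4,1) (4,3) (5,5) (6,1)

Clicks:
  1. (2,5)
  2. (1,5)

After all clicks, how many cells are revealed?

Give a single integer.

Answer: 18

Derivation:
Click 1 (2,5) count=0: revealed 18 new [(1,2) (1,3) (1,4) (1,5) (1,6) (2,2) (2,3) (2,4) (2,5) (2,6) (3,2) (3,3) (3,4) (3,5) (3,6) (4,4) (4,5) (4,6)] -> total=18
Click 2 (1,5) count=2: revealed 0 new [(none)] -> total=18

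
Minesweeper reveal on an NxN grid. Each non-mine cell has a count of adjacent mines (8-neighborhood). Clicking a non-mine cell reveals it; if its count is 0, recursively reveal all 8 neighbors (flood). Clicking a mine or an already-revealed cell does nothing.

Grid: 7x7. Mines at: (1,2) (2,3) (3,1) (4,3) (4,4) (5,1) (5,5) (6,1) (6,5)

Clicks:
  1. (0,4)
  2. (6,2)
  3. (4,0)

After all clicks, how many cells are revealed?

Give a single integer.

Click 1 (0,4) count=0: revealed 16 new [(0,3) (0,4) (0,5) (0,6) (1,3) (1,4) (1,5) (1,6) (2,4) (2,5) (2,6) (3,4) (3,5) (3,6) (4,5) (4,6)] -> total=16
Click 2 (6,2) count=2: revealed 1 new [(6,2)] -> total=17
Click 3 (4,0) count=2: revealed 1 new [(4,0)] -> total=18

Answer: 18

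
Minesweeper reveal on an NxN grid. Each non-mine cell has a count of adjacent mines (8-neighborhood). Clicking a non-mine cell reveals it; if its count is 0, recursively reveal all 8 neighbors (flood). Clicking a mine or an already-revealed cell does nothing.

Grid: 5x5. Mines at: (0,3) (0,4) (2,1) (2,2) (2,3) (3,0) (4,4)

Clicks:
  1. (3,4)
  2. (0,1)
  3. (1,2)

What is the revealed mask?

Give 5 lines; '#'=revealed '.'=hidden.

Click 1 (3,4) count=2: revealed 1 new [(3,4)] -> total=1
Click 2 (0,1) count=0: revealed 6 new [(0,0) (0,1) (0,2) (1,0) (1,1) (1,2)] -> total=7
Click 3 (1,2) count=4: revealed 0 new [(none)] -> total=7

Answer: ###..
###..
.....
....#
.....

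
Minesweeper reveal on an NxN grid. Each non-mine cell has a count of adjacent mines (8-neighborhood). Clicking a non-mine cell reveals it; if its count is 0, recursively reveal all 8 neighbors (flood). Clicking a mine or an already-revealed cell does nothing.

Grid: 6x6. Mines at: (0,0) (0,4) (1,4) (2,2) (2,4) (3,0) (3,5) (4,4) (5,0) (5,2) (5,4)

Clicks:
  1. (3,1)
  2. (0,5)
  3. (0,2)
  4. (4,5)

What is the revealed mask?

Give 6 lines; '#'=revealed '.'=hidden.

Answer: .###.#
.###..
......
.#....
.....#
......

Derivation:
Click 1 (3,1) count=2: revealed 1 new [(3,1)] -> total=1
Click 2 (0,5) count=2: revealed 1 new [(0,5)] -> total=2
Click 3 (0,2) count=0: revealed 6 new [(0,1) (0,2) (0,3) (1,1) (1,2) (1,3)] -> total=8
Click 4 (4,5) count=3: revealed 1 new [(4,5)] -> total=9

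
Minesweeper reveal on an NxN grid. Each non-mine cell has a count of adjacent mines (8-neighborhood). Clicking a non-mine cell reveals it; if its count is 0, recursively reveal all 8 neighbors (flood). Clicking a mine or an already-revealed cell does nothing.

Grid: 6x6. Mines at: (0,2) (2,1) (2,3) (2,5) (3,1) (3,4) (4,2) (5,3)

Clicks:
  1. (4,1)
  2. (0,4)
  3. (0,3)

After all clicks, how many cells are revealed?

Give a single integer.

Click 1 (4,1) count=2: revealed 1 new [(4,1)] -> total=1
Click 2 (0,4) count=0: revealed 6 new [(0,3) (0,4) (0,5) (1,3) (1,4) (1,5)] -> total=7
Click 3 (0,3) count=1: revealed 0 new [(none)] -> total=7

Answer: 7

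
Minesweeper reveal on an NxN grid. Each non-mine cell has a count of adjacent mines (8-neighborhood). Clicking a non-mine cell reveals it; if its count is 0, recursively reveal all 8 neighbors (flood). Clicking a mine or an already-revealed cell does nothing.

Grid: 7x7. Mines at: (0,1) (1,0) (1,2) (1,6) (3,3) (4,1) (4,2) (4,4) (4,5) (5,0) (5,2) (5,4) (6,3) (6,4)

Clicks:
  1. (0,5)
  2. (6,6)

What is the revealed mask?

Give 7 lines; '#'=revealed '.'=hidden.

Answer: .....#.
.......
.......
.......
.......
.....##
.....##

Derivation:
Click 1 (0,5) count=1: revealed 1 new [(0,5)] -> total=1
Click 2 (6,6) count=0: revealed 4 new [(5,5) (5,6) (6,5) (6,6)] -> total=5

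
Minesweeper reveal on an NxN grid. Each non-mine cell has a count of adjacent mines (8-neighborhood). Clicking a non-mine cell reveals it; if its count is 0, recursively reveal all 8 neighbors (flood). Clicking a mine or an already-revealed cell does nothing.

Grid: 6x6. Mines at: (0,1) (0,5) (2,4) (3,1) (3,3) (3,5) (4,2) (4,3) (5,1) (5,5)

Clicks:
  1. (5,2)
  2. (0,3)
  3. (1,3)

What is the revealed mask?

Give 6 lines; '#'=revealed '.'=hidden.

Answer: ..###.
..###.
......
......
......
..#...

Derivation:
Click 1 (5,2) count=3: revealed 1 new [(5,2)] -> total=1
Click 2 (0,3) count=0: revealed 6 new [(0,2) (0,3) (0,4) (1,2) (1,3) (1,4)] -> total=7
Click 3 (1,3) count=1: revealed 0 new [(none)] -> total=7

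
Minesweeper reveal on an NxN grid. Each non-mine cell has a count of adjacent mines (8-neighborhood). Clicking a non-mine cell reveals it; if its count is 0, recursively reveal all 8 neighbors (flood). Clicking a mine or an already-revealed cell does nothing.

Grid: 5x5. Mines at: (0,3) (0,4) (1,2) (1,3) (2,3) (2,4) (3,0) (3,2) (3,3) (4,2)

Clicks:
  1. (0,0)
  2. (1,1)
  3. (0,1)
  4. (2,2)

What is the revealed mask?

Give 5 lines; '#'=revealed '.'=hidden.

Click 1 (0,0) count=0: revealed 6 new [(0,0) (0,1) (1,0) (1,1) (2,0) (2,1)] -> total=6
Click 2 (1,1) count=1: revealed 0 new [(none)] -> total=6
Click 3 (0,1) count=1: revealed 0 new [(none)] -> total=6
Click 4 (2,2) count=5: revealed 1 new [(2,2)] -> total=7

Answer: ##...
##...
###..
.....
.....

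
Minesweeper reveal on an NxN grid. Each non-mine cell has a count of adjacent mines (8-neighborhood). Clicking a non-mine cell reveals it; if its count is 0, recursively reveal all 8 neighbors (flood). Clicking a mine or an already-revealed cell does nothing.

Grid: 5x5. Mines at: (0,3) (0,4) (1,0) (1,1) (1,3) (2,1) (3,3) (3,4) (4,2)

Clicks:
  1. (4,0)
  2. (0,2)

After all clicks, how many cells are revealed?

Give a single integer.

Click 1 (4,0) count=0: revealed 4 new [(3,0) (3,1) (4,0) (4,1)] -> total=4
Click 2 (0,2) count=3: revealed 1 new [(0,2)] -> total=5

Answer: 5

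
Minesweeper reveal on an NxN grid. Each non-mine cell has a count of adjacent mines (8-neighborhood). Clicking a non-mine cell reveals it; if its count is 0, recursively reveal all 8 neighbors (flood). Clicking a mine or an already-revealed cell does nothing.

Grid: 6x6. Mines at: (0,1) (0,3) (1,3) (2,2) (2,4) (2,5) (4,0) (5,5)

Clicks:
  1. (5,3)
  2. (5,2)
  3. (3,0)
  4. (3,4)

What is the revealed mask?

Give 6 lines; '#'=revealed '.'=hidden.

Answer: ......
......
......
#####.
.####.
.####.

Derivation:
Click 1 (5,3) count=0: revealed 12 new [(3,1) (3,2) (3,3) (3,4) (4,1) (4,2) (4,3) (4,4) (5,1) (5,2) (5,3) (5,4)] -> total=12
Click 2 (5,2) count=0: revealed 0 new [(none)] -> total=12
Click 3 (3,0) count=1: revealed 1 new [(3,0)] -> total=13
Click 4 (3,4) count=2: revealed 0 new [(none)] -> total=13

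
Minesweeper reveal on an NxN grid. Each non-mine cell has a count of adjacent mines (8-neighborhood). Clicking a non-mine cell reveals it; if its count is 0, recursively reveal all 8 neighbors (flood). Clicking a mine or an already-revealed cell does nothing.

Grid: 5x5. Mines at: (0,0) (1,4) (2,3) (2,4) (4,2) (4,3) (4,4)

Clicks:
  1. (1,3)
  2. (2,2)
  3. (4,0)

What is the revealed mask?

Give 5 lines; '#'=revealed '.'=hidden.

Answer: .....
####.
###..
###..
##...

Derivation:
Click 1 (1,3) count=3: revealed 1 new [(1,3)] -> total=1
Click 2 (2,2) count=1: revealed 1 new [(2,2)] -> total=2
Click 3 (4,0) count=0: revealed 10 new [(1,0) (1,1) (1,2) (2,0) (2,1) (3,0) (3,1) (3,2) (4,0) (4,1)] -> total=12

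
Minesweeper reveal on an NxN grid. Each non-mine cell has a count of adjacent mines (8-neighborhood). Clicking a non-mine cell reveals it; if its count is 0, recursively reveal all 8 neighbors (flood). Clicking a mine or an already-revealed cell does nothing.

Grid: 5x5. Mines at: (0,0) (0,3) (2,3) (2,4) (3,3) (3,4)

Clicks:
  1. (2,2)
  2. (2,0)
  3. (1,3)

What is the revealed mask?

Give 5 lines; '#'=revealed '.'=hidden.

Answer: .....
####.
###..
###..
###..

Derivation:
Click 1 (2,2) count=2: revealed 1 new [(2,2)] -> total=1
Click 2 (2,0) count=0: revealed 11 new [(1,0) (1,1) (1,2) (2,0) (2,1) (3,0) (3,1) (3,2) (4,0) (4,1) (4,2)] -> total=12
Click 3 (1,3) count=3: revealed 1 new [(1,3)] -> total=13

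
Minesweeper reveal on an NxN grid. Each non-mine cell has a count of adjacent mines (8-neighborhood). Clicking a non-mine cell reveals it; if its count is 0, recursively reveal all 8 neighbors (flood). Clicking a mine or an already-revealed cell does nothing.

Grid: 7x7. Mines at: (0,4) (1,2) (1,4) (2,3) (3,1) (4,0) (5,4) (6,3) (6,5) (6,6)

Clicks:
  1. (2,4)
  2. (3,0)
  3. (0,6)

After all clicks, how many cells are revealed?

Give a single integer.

Answer: 16

Derivation:
Click 1 (2,4) count=2: revealed 1 new [(2,4)] -> total=1
Click 2 (3,0) count=2: revealed 1 new [(3,0)] -> total=2
Click 3 (0,6) count=0: revealed 14 new [(0,5) (0,6) (1,5) (1,6) (2,5) (2,6) (3,4) (3,5) (3,6) (4,4) (4,5) (4,6) (5,5) (5,6)] -> total=16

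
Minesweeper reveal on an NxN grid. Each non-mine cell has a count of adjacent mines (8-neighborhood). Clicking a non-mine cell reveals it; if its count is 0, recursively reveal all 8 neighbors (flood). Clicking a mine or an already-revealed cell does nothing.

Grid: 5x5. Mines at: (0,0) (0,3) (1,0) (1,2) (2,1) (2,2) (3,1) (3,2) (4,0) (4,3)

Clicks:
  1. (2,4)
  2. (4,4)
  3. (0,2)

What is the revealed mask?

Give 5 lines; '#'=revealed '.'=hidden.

Click 1 (2,4) count=0: revealed 6 new [(1,3) (1,4) (2,3) (2,4) (3,3) (3,4)] -> total=6
Click 2 (4,4) count=1: revealed 1 new [(4,4)] -> total=7
Click 3 (0,2) count=2: revealed 1 new [(0,2)] -> total=8

Answer: ..#..
...##
...##
...##
....#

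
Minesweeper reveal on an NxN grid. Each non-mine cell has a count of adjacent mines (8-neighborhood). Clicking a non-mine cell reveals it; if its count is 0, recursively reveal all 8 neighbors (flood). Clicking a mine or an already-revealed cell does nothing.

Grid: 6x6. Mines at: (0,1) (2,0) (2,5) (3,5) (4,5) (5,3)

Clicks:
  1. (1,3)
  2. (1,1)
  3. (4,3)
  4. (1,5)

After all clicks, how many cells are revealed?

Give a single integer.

Click 1 (1,3) count=0: revealed 26 new [(0,2) (0,3) (0,4) (0,5) (1,1) (1,2) (1,3) (1,4) (1,5) (2,1) (2,2) (2,3) (2,4) (3,0) (3,1) (3,2) (3,3) (3,4) (4,0) (4,1) (4,2) (4,3) (4,4) (5,0) (5,1) (5,2)] -> total=26
Click 2 (1,1) count=2: revealed 0 new [(none)] -> total=26
Click 3 (4,3) count=1: revealed 0 new [(none)] -> total=26
Click 4 (1,5) count=1: revealed 0 new [(none)] -> total=26

Answer: 26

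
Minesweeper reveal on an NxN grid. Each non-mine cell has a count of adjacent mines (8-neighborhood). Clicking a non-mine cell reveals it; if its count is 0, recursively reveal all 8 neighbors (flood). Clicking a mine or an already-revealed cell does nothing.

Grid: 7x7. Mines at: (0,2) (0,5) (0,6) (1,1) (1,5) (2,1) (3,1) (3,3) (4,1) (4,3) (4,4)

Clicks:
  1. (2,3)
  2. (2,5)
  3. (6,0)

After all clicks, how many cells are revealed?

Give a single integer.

Answer: 21

Derivation:
Click 1 (2,3) count=1: revealed 1 new [(2,3)] -> total=1
Click 2 (2,5) count=1: revealed 1 new [(2,5)] -> total=2
Click 3 (6,0) count=0: revealed 19 new [(2,6) (3,5) (3,6) (4,5) (4,6) (5,0) (5,1) (5,2) (5,3) (5,4) (5,5) (5,6) (6,0) (6,1) (6,2) (6,3) (6,4) (6,5) (6,6)] -> total=21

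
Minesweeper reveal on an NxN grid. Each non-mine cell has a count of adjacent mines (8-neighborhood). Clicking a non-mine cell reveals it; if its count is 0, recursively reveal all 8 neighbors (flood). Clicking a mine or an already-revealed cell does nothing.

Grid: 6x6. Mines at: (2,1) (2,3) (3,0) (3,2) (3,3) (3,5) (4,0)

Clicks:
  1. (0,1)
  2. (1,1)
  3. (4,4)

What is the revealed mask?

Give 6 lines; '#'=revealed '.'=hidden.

Answer: ######
######
....##
......
....#.
......

Derivation:
Click 1 (0,1) count=0: revealed 14 new [(0,0) (0,1) (0,2) (0,3) (0,4) (0,5) (1,0) (1,1) (1,2) (1,3) (1,4) (1,5) (2,4) (2,5)] -> total=14
Click 2 (1,1) count=1: revealed 0 new [(none)] -> total=14
Click 3 (4,4) count=2: revealed 1 new [(4,4)] -> total=15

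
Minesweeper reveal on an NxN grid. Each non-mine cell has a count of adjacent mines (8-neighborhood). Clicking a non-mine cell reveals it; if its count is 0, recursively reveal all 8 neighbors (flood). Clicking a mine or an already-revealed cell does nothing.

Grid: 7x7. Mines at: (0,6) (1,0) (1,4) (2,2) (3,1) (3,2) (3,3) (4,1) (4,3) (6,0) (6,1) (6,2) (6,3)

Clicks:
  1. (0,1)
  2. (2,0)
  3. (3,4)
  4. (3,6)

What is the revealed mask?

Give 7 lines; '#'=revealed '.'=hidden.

Answer: .#.....
.....##
#...###
....###
....###
....###
....###

Derivation:
Click 1 (0,1) count=1: revealed 1 new [(0,1)] -> total=1
Click 2 (2,0) count=2: revealed 1 new [(2,0)] -> total=2
Click 3 (3,4) count=2: revealed 1 new [(3,4)] -> total=3
Click 4 (3,6) count=0: revealed 16 new [(1,5) (1,6) (2,4) (2,5) (2,6) (3,5) (3,6) (4,4) (4,5) (4,6) (5,4) (5,5) (5,6) (6,4) (6,5) (6,6)] -> total=19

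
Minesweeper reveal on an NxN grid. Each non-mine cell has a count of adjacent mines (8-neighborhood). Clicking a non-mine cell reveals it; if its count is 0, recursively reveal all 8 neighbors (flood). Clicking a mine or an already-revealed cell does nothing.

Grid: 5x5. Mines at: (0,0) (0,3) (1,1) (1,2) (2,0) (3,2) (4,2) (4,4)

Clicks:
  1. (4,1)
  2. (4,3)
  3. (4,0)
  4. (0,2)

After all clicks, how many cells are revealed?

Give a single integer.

Click 1 (4,1) count=2: revealed 1 new [(4,1)] -> total=1
Click 2 (4,3) count=3: revealed 1 new [(4,3)] -> total=2
Click 3 (4,0) count=0: revealed 3 new [(3,0) (3,1) (4,0)] -> total=5
Click 4 (0,2) count=3: revealed 1 new [(0,2)] -> total=6

Answer: 6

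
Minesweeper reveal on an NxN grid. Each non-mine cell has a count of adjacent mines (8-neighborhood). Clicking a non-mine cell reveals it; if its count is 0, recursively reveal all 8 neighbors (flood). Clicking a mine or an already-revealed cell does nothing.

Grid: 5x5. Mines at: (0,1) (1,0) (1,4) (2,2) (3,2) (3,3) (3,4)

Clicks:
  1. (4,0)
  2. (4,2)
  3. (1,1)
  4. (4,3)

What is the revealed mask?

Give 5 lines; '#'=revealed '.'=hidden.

Answer: .....
.#...
##...
##...
####.

Derivation:
Click 1 (4,0) count=0: revealed 6 new [(2,0) (2,1) (3,0) (3,1) (4,0) (4,1)] -> total=6
Click 2 (4,2) count=2: revealed 1 new [(4,2)] -> total=7
Click 3 (1,1) count=3: revealed 1 new [(1,1)] -> total=8
Click 4 (4,3) count=3: revealed 1 new [(4,3)] -> total=9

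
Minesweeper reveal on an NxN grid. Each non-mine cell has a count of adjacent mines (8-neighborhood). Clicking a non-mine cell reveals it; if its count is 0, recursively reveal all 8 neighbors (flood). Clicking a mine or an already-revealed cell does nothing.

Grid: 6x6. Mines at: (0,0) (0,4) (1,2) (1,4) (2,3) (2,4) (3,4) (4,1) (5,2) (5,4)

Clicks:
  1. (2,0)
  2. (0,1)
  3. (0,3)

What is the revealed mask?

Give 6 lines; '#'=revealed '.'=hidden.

Answer: .#.#..
##....
##....
##....
......
......

Derivation:
Click 1 (2,0) count=0: revealed 6 new [(1,0) (1,1) (2,0) (2,1) (3,0) (3,1)] -> total=6
Click 2 (0,1) count=2: revealed 1 new [(0,1)] -> total=7
Click 3 (0,3) count=3: revealed 1 new [(0,3)] -> total=8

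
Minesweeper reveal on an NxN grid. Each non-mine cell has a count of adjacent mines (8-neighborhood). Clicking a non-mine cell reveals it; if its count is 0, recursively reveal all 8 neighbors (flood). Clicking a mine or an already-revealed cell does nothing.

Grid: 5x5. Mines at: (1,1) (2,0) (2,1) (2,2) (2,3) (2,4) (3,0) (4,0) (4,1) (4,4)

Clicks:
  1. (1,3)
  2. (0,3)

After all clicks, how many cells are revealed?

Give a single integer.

Click 1 (1,3) count=3: revealed 1 new [(1,3)] -> total=1
Click 2 (0,3) count=0: revealed 5 new [(0,2) (0,3) (0,4) (1,2) (1,4)] -> total=6

Answer: 6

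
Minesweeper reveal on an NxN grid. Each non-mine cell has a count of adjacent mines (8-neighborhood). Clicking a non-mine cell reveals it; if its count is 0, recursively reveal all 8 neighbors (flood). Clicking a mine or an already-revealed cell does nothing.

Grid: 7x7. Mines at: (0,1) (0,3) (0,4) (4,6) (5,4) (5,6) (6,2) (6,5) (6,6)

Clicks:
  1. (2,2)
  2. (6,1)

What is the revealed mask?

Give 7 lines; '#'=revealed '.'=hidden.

Click 1 (2,2) count=0: revealed 35 new [(0,5) (0,6) (1,0) (1,1) (1,2) (1,3) (1,4) (1,5) (1,6) (2,0) (2,1) (2,2) (2,3) (2,4) (2,5) (2,6) (3,0) (3,1) (3,2) (3,3) (3,4) (3,5) (3,6) (4,0) (4,1) (4,2) (4,3) (4,4) (4,5) (5,0) (5,1) (5,2) (5,3) (6,0) (6,1)] -> total=35
Click 2 (6,1) count=1: revealed 0 new [(none)] -> total=35

Answer: .....##
#######
#######
#######
######.
####...
##.....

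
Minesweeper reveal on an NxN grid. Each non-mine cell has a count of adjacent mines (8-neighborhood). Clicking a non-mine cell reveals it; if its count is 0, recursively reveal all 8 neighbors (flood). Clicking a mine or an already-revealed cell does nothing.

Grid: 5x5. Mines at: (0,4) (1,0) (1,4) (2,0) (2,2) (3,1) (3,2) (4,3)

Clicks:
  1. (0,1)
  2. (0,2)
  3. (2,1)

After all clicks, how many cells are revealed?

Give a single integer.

Click 1 (0,1) count=1: revealed 1 new [(0,1)] -> total=1
Click 2 (0,2) count=0: revealed 5 new [(0,2) (0,3) (1,1) (1,2) (1,3)] -> total=6
Click 3 (2,1) count=5: revealed 1 new [(2,1)] -> total=7

Answer: 7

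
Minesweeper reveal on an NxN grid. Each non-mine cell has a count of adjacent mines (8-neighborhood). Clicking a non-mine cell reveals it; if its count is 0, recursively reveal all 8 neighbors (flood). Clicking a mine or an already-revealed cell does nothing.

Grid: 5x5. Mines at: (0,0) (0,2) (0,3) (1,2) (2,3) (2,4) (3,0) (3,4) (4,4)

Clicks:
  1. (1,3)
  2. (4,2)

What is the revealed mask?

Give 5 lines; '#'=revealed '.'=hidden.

Click 1 (1,3) count=5: revealed 1 new [(1,3)] -> total=1
Click 2 (4,2) count=0: revealed 6 new [(3,1) (3,2) (3,3) (4,1) (4,2) (4,3)] -> total=7

Answer: .....
...#.
.....
.###.
.###.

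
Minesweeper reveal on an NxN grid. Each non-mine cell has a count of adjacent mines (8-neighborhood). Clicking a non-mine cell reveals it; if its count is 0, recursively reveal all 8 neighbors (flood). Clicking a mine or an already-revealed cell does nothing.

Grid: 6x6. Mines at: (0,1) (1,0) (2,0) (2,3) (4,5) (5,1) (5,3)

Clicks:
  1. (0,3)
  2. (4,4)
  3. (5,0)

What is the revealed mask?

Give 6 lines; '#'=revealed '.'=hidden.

Click 1 (0,3) count=0: revealed 12 new [(0,2) (0,3) (0,4) (0,5) (1,2) (1,3) (1,4) (1,5) (2,4) (2,5) (3,4) (3,5)] -> total=12
Click 2 (4,4) count=2: revealed 1 new [(4,4)] -> total=13
Click 3 (5,0) count=1: revealed 1 new [(5,0)] -> total=14

Answer: ..####
..####
....##
....##
....#.
#.....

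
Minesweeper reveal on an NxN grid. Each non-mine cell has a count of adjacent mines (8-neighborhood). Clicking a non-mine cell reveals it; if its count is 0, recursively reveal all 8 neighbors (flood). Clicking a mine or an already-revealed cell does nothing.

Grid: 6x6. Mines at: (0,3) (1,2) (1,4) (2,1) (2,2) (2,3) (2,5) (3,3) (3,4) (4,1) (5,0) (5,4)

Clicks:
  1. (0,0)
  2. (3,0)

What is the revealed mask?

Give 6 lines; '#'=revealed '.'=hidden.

Answer: ##....
##....
......
#.....
......
......

Derivation:
Click 1 (0,0) count=0: revealed 4 new [(0,0) (0,1) (1,0) (1,1)] -> total=4
Click 2 (3,0) count=2: revealed 1 new [(3,0)] -> total=5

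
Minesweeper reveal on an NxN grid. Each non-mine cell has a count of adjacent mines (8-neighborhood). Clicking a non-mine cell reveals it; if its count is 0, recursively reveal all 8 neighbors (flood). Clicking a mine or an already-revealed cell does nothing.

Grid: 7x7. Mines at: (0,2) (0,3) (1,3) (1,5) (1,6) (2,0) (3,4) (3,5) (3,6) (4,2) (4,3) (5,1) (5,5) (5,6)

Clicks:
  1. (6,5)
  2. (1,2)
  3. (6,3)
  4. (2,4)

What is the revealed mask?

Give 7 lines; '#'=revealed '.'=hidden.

Click 1 (6,5) count=2: revealed 1 new [(6,5)] -> total=1
Click 2 (1,2) count=3: revealed 1 new [(1,2)] -> total=2
Click 3 (6,3) count=0: revealed 6 new [(5,2) (5,3) (5,4) (6,2) (6,3) (6,4)] -> total=8
Click 4 (2,4) count=4: revealed 1 new [(2,4)] -> total=9

Answer: .......
..#....
....#..
.......
.......
..###..
..####.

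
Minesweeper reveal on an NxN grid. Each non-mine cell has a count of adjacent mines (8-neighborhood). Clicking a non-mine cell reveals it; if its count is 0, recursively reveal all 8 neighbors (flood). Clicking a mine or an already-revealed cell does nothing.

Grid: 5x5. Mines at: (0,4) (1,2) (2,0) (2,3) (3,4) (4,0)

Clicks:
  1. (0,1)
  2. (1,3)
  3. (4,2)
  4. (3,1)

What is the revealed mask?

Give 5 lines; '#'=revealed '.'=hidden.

Answer: .#...
...#.
.....
.###.
.###.

Derivation:
Click 1 (0,1) count=1: revealed 1 new [(0,1)] -> total=1
Click 2 (1,3) count=3: revealed 1 new [(1,3)] -> total=2
Click 3 (4,2) count=0: revealed 6 new [(3,1) (3,2) (3,3) (4,1) (4,2) (4,3)] -> total=8
Click 4 (3,1) count=2: revealed 0 new [(none)] -> total=8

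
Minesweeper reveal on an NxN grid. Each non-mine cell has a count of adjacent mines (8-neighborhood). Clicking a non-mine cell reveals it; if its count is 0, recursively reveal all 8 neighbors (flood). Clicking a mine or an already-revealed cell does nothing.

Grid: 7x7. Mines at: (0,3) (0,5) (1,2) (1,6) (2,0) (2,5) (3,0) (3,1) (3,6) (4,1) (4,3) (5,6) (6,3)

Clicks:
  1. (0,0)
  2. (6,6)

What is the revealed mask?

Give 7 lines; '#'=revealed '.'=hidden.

Answer: ##.....
##.....
.......
.......
.......
.......
......#

Derivation:
Click 1 (0,0) count=0: revealed 4 new [(0,0) (0,1) (1,0) (1,1)] -> total=4
Click 2 (6,6) count=1: revealed 1 new [(6,6)] -> total=5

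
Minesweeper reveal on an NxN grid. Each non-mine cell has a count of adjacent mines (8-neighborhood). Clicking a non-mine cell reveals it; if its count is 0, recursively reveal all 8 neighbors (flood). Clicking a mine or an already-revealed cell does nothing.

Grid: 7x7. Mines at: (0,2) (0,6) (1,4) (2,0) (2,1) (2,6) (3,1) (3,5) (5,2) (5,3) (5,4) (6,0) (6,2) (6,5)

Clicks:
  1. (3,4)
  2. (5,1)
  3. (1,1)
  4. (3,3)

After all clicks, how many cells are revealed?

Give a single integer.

Answer: 11

Derivation:
Click 1 (3,4) count=1: revealed 1 new [(3,4)] -> total=1
Click 2 (5,1) count=3: revealed 1 new [(5,1)] -> total=2
Click 3 (1,1) count=3: revealed 1 new [(1,1)] -> total=3
Click 4 (3,3) count=0: revealed 8 new [(2,2) (2,3) (2,4) (3,2) (3,3) (4,2) (4,3) (4,4)] -> total=11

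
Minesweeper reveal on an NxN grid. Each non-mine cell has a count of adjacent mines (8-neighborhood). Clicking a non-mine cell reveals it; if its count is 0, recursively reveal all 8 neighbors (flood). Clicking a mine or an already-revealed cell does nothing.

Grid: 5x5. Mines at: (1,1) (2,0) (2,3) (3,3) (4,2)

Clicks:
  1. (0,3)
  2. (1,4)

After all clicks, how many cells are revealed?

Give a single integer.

Click 1 (0,3) count=0: revealed 6 new [(0,2) (0,3) (0,4) (1,2) (1,3) (1,4)] -> total=6
Click 2 (1,4) count=1: revealed 0 new [(none)] -> total=6

Answer: 6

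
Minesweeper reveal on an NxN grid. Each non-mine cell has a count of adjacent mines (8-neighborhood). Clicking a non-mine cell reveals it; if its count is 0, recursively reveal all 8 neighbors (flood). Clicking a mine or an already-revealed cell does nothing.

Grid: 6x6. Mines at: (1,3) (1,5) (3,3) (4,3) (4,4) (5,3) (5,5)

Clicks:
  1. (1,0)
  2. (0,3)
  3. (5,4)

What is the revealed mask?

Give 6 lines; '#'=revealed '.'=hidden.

Click 1 (1,0) count=0: revealed 18 new [(0,0) (0,1) (0,2) (1,0) (1,1) (1,2) (2,0) (2,1) (2,2) (3,0) (3,1) (3,2) (4,0) (4,1) (4,2) (5,0) (5,1) (5,2)] -> total=18
Click 2 (0,3) count=1: revealed 1 new [(0,3)] -> total=19
Click 3 (5,4) count=4: revealed 1 new [(5,4)] -> total=20

Answer: ####..
###...
###...
###...
###...
###.#.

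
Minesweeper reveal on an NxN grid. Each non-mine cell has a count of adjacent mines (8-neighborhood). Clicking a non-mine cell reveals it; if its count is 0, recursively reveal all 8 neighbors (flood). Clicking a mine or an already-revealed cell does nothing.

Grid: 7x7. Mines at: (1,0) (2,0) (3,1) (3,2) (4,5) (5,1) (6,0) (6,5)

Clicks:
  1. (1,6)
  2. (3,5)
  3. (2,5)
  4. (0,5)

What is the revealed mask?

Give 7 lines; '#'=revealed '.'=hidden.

Click 1 (1,6) count=0: revealed 22 new [(0,1) (0,2) (0,3) (0,4) (0,5) (0,6) (1,1) (1,2) (1,3) (1,4) (1,5) (1,6) (2,1) (2,2) (2,3) (2,4) (2,5) (2,6) (3,3) (3,4) (3,5) (3,6)] -> total=22
Click 2 (3,5) count=1: revealed 0 new [(none)] -> total=22
Click 3 (2,5) count=0: revealed 0 new [(none)] -> total=22
Click 4 (0,5) count=0: revealed 0 new [(none)] -> total=22

Answer: .######
.######
.######
...####
.......
.......
.......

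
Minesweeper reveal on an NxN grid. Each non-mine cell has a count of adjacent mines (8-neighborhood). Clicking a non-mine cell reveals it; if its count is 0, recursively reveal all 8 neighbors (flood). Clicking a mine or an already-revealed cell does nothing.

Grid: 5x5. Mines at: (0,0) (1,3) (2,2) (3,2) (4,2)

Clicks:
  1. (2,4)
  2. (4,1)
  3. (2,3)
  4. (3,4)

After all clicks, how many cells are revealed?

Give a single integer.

Click 1 (2,4) count=1: revealed 1 new [(2,4)] -> total=1
Click 2 (4,1) count=2: revealed 1 new [(4,1)] -> total=2
Click 3 (2,3) count=3: revealed 1 new [(2,3)] -> total=3
Click 4 (3,4) count=0: revealed 4 new [(3,3) (3,4) (4,3) (4,4)] -> total=7

Answer: 7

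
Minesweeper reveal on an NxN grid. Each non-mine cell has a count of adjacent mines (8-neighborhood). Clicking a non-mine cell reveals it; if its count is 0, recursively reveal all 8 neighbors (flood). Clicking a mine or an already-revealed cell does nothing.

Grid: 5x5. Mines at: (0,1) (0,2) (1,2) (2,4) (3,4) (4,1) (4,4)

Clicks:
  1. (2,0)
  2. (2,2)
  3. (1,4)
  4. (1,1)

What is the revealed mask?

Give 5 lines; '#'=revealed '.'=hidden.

Answer: .....
##..#
###..
##...
.....

Derivation:
Click 1 (2,0) count=0: revealed 6 new [(1,0) (1,1) (2,0) (2,1) (3,0) (3,1)] -> total=6
Click 2 (2,2) count=1: revealed 1 new [(2,2)] -> total=7
Click 3 (1,4) count=1: revealed 1 new [(1,4)] -> total=8
Click 4 (1,1) count=3: revealed 0 new [(none)] -> total=8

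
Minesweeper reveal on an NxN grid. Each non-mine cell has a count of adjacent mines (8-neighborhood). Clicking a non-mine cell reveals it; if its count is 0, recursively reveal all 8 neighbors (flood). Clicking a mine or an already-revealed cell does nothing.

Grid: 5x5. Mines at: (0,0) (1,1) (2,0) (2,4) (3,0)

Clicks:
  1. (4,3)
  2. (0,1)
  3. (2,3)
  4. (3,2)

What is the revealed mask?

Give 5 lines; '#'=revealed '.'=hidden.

Answer: .#...
.....
.###.
.####
.####

Derivation:
Click 1 (4,3) count=0: revealed 11 new [(2,1) (2,2) (2,3) (3,1) (3,2) (3,3) (3,4) (4,1) (4,2) (4,3) (4,4)] -> total=11
Click 2 (0,1) count=2: revealed 1 new [(0,1)] -> total=12
Click 3 (2,3) count=1: revealed 0 new [(none)] -> total=12
Click 4 (3,2) count=0: revealed 0 new [(none)] -> total=12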